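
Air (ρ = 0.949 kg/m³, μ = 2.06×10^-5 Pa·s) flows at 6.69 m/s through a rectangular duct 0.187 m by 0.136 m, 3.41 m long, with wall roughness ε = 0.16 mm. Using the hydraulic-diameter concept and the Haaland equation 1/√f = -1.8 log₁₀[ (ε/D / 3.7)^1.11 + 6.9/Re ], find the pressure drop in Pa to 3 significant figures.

ΔP ≈ 11.0 Pa

Hydraulic diameter D_h = 4A/P = 4·(0.187·0.136)/(2·(0.187+0.136)) = 0.1017/0.646 = 0.1575 m.
Re = ρVD_h/μ = 0.949·6.69·0.1575/2.06e-05 = 4.853e+04.
ε/D_h = 0.00016/0.1575 = 0.00102; Haaland gives 1/√f = -1.8 log₁₀[0.000111+0.000142] = 6.473, so f = 0.02387.
ΔP = f(L/D_h)(ρV²/2) = 0.02387·3.41/0.1575·21.24 = 10.98 Pa.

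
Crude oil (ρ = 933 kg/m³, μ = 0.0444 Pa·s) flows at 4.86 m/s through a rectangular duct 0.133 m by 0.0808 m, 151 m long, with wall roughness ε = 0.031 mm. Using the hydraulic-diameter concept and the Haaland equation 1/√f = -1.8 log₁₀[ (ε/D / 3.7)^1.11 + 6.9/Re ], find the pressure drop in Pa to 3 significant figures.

Hydraulic diameter D_h = 4A/P = 4·(0.133·0.0808)/(2·(0.133+0.0808)) = 0.04299/0.4276 = 0.1005 m.
Re = ρVD_h/μ = 933·4.86·0.1005/0.0444 = 1.027e+04.
ε/D_h = 3.1e-05/0.1005 = 0.000308; Haaland gives 1/√f = -1.8 log₁₀[2.97e-05+0.000672] = 5.677, so f = 0.03103.
ΔP = f(L/D_h)(ρV²/2) = 0.03103·151/0.1005·1.102e+04 = 5.136e+05 Pa.

ΔP ≈ 514000 Pa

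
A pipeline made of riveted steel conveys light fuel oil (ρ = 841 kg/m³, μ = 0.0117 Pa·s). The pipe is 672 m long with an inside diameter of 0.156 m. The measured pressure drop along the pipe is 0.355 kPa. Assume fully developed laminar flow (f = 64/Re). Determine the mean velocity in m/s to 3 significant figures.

For laminar flow, f = 64/Re with Re = ρVD/μ, so Darcy-Weisbach reduces to ΔP = 32μLV/D². Solving for V: V = ΔP·D²/(32μL) = 355·(0.156)²/(32·0.0117·672) = 0.03434 m/s.
Check: Re = ρVD/μ = 841·0.03434·0.156/0.0117 = 385 < 2300, so the laminar assumption holds.

V ≈ 0.0343 m/s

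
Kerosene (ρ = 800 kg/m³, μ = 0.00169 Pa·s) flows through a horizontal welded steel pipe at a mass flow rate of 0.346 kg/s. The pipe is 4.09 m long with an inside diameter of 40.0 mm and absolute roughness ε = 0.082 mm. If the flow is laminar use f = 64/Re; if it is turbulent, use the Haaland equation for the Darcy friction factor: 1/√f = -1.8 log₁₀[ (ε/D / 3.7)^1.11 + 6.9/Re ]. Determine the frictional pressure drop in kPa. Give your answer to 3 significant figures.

A = πD²/4 = π(0.04)²/4 = 0.001257 m²; mean velocity V = ṁ/(ρA) = 0.346/(800 · 0.001257) = 0.3442 m/s.
Reynolds number Re = ρVD/μ = 800 · 0.3442 · 0.04 / 0.00169 = 6517.
Re > 4000 → turbulent. Relative roughness ε/D = 8.2e-05/0.04 = 0.00205. Haaland: 1/√f = -1.8 log₁₀[(0.00205/3.7)^1.11 + 6.9/6517] = -1.8 log₁₀[0.000243 + 0.00106] = 5.194, so f = 0.03707.
Darcy-Weisbach: ΔP = f(L/D)(ρV²/2) = 0.03707·(4.09/0.04)·(800·0.3442²/2) = 0.03707·102.2·47.38 = 179.6 Pa.
ΔP = 179.6 Pa = 0.180 kPa.

ΔP ≈ 0.180 kPa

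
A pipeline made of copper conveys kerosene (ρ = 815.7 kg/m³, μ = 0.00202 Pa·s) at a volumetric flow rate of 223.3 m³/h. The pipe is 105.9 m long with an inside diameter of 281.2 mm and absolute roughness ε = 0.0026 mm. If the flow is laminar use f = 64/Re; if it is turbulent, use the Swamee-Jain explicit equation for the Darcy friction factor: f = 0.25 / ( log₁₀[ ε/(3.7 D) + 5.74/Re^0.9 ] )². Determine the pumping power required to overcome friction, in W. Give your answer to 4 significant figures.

Q = 223.3 m³/h = 223.3/3600 = 0.06203 m³/s.
Cross-sectional area A = πD²/4 = π(0.2812)²/4 = 0.0621 m²; mean velocity V = Q/A = 0.06203/0.0621 = 0.9988 m/s.
Reynolds number Re = ρVD/μ = 815.7 · 0.9988 · 0.2812 / 0.00202 = 1.134e+05.
Re > 4000 → turbulent. Relative roughness ε/D = 2.6e-06/0.2812 = 9.25e-06. Swamee-Jain: f = 0.25/(log₁₀[9.25e-06/3.7 + 5.74/1.134e+05^0.9])² = 0.25/(log₁₀[2.5e-06 + 0.000162])² = 0.25/(-3.784)² = 0.01746.
Darcy-Weisbach: ΔP = f(L/D)(ρV²/2) = 0.01746·(105.9/0.2812)·(815.7·0.9988²/2) = 0.01746·376.6·406.8 = 2676 Pa.
Pumping power P = QΔP = 0.06203·2676 = 165.97 W = 166.0 W.

P ≈ 166.0 W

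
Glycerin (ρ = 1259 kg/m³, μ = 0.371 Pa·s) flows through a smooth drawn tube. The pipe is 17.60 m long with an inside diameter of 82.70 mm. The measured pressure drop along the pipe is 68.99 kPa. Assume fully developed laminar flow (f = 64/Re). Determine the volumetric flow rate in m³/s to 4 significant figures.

For laminar flow, f = 64/Re with Re = ρVD/μ, so Darcy-Weisbach reduces to ΔP = 32μLV/D². Solving for V: V = ΔP·D²/(32μL) = 6.899e+04·(0.0827)²/(32·0.371·17.6) = 2.258 m/s.
Check: Re = ρVD/μ = 1259·2.258·0.0827/0.371 = 633.7 < 2300, so the laminar assumption holds.
Q = V·A = 2.258·(π/4·0.0827²) = 0.01213 m³/s = 0.01213 m³/s.

Q ≈ 0.01213 m³/s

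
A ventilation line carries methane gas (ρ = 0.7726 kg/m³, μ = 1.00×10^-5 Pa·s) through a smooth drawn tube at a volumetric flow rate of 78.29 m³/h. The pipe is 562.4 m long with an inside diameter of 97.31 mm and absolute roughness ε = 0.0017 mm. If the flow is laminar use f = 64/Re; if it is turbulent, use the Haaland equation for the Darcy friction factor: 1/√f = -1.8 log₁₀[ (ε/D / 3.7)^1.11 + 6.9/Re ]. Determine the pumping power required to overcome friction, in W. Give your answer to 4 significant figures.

Q = 78.29 m³/h = 78.29/3600 = 0.02175 m³/s.
Cross-sectional area A = πD²/4 = π(0.09731)²/4 = 0.007437 m²; mean velocity V = Q/A = 0.02175/0.007437 = 2.924 m/s.
Reynolds number Re = ρVD/μ = 0.7726 · 2.924 · 0.09731 / 1e-05 = 2.198e+04.
Re > 4000 → turbulent. Relative roughness ε/D = 1.7e-06/0.09731 = 1.75e-05. Haaland: 1/√f = -1.8 log₁₀[(1.75e-05/3.7)^1.11 + 6.9/2.198e+04] = -1.8 log₁₀[1.23e-06 + 0.000314] = 6.303, so f = 0.02517.
Darcy-Weisbach: ΔP = f(L/D)(ρV²/2) = 0.02517·(562.4/0.09731)·(0.7726·2.924²/2) = 0.02517·5779·3.303 = 480.6 Pa.
Pumping power P = QΔP = 0.02175·480.6 = 10.451 W = 10.45 W.

P ≈ 10.45 W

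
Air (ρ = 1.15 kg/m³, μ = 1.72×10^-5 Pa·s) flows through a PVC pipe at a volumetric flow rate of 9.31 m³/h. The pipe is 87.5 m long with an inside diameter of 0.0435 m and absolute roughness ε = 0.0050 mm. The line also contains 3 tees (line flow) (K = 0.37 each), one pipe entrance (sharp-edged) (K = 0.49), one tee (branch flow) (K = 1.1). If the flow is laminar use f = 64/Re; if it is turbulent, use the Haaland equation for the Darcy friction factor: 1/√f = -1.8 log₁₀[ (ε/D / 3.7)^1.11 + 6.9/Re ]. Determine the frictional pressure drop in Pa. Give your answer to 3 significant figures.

Q = 9.31 m³/h = 9.31/3600 = 0.002586 m³/s.
Cross-sectional area A = πD²/4 = π(0.0435)²/4 = 0.001486 m²; mean velocity V = Q/A = 0.002586/0.001486 = 1.74 m/s.
Reynolds number Re = ρVD/μ = 1.15 · 1.74 · 0.0435 / 1.72e-05 = 5061.
Re > 4000 → turbulent. Relative roughness ε/D = 5e-06/0.0435 = 0.000115. Haaland: 1/√f = -1.8 log₁₀[(0.000115/3.7)^1.11 + 6.9/5061] = -1.8 log₁₀[9.92e-06 + 0.00136] = 5.152, so f = 0.03767.
Total minor-loss coefficient ΣK = 3·0.37 + 1·0.49 + 1·1.1 = 2.7.
ΔP = [f·L/D + ΣK]·(ρV²/2) = [0.03767·87.5/0.0435 + 2.7]·(1.15·1.74²/2) = [75.78 + 2.7]·1.741 = 136.6 Pa.

ΔP ≈ 137 Pa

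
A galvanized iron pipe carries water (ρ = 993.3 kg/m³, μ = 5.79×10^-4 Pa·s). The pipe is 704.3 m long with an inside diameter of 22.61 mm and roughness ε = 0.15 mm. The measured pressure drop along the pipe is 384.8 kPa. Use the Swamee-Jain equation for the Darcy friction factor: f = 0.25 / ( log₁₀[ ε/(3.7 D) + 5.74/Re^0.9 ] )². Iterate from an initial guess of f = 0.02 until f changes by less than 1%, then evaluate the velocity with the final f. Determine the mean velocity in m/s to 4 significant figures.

Rearranging Darcy-Weisbach: V = √(2·ΔP·D/(f·L·ρ)). With ε/D = 0.00015/0.02261 = 0.00663, iterate starting from f = 0.02:
  f = 0.02 → V = √(2·3.848e+05·0.02261/(0.02·704.3·993.3)) = 1.115 m/s; Re = ρVD/μ = 4.326e+04; f → 0.03529
  f = 0.03529 → V = 0.8396 m/s; Re = 3.257e+04; f → 0.03587
  f = 0.03587 → V = 0.8327 m/s; Re = 3.23e+04; f → 0.03589
Converged (Δf/f < 1%). With the final f = 0.03589: V = √(2·3.848e+05·0.02261/(0.03589·704.3·993.3)) = 0.8325 m/s.

V ≈ 0.8325 m/s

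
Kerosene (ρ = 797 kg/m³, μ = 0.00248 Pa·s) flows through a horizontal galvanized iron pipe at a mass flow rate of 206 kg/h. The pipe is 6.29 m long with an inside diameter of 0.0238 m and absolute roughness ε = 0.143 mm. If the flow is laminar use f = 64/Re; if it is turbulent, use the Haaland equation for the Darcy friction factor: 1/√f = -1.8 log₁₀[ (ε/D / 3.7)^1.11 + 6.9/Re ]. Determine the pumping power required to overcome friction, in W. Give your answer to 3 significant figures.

ṁ = 206 kg/h = 206/3600 = 0.05722 kg/s.
A = πD²/4 = π(0.0238)²/4 = 0.0004449 m²; mean velocity V = ṁ/(ρA) = 0.05722/(797 · 0.0004449) = 0.1614 m/s.
Reynolds number Re = ρVD/μ = 797 · 0.1614 · 0.0238 / 0.00248 = 1234.
Re < 2300 → laminar flow, so f = 64/Re = 64/1234 = 0.05185 (the turbulent correlation is not needed).
Darcy-Weisbach: ΔP = f(L/D)(ρV²/2) = 0.05185·(6.29/0.0238)·(797·0.1614²/2) = 0.05185·264.3·10.38 = 142.2 Pa.
Q = ṁ/ρ = 0.05722/797 = 7.18e-05 m³/s.
Pumping power P = QΔP = 7.18e-05·142.2 = 0.01021 W = 0.0102 W.

P ≈ 0.0102 W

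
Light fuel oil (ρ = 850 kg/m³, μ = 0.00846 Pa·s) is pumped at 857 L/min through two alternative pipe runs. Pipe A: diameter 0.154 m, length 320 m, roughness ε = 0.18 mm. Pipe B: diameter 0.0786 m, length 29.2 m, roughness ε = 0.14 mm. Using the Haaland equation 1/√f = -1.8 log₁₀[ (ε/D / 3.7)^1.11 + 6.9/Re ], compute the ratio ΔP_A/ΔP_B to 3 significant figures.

ΔP_A/ΔP_B ≈ 0.416

Pipe A: V = Q/A = 0.01428/0.01863 = 0.7668 m/s; Re = 1.186e+04; ε/D = 0.00117; Haaland → f = 0.03115; ΔP_A = f(L/D)(ρV²/2) = 1.618e+04 Pa.
Pipe B: V = Q/A = 0.01428/0.004852 = 2.944 m/s; Re = 2.325e+04; ε/D = 0.00178; Haaland → f = 0.02839; ΔP_B = f(L/D)(ρV²/2) = 3.885e+04 Pa.
ΔP_A/ΔP_B = 1.618e+04/3.885e+04 = 0.416.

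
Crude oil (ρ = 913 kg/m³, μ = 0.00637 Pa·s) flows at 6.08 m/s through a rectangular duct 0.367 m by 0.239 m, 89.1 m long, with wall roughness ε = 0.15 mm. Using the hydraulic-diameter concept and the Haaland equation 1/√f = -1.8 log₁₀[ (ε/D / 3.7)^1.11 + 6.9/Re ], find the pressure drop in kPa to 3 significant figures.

Hydraulic diameter D_h = 4A/P = 4·(0.367·0.239)/(2·(0.367+0.239)) = 0.3509/1.212 = 0.2895 m.
Re = ρVD_h/μ = 913·6.08·0.2895/0.00637 = 2.523e+05.
ε/D_h = 0.00015/0.2895 = 0.000518; Haaland gives 1/√f = -1.8 log₁₀[5.28e-05+2.74e-05] = 7.373, so f = 0.01839.
ΔP = f(L/D_h)(ρV²/2) = 0.01839·89.1/0.2895·1.688e+04 = 9.554e+04 Pa.
ΔP = 95.5 kPa.

ΔP ≈ 95.5 kPa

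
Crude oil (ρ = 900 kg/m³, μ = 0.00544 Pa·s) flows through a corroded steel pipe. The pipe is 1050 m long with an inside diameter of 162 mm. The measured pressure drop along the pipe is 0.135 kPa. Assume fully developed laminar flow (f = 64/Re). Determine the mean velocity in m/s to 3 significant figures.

For laminar flow, f = 64/Re with Re = ρVD/μ, so Darcy-Weisbach reduces to ΔP = 32μLV/D². Solving for V: V = ΔP·D²/(32μL) = 135·(0.162)²/(32·0.00544·1050) = 0.01938 m/s.
Check: Re = ρVD/μ = 900·0.01938·0.162/0.00544 = 519.5 < 2300, so the laminar assumption holds.

V ≈ 0.0194 m/s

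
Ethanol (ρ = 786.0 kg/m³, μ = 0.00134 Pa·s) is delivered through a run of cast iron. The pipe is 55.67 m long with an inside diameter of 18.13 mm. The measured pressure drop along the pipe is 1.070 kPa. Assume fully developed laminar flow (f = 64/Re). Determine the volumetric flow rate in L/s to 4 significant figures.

Q ≈ 0.03804 L/s

For laminar flow, f = 64/Re with Re = ρVD/μ, so Darcy-Weisbach reduces to ΔP = 32μLV/D². Solving for V: V = ΔP·D²/(32μL) = 1070·(0.01813)²/(32·0.00134·55.67) = 0.1473 m/s.
Check: Re = ρVD/μ = 786·0.1473·0.01813/0.00134 = 1567 < 2300, so the laminar assumption holds.
Q = V·A = 0.1473·(π/4·0.01813²) = 3.804e-05 m³/s = 0.03804 L/s.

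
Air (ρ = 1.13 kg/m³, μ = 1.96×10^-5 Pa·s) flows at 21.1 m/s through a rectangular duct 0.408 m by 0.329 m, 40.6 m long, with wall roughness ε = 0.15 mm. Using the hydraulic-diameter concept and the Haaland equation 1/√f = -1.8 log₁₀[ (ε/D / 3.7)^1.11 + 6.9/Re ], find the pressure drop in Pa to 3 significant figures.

Hydraulic diameter D_h = 4A/P = 4·(0.408·0.329)/(2·(0.408+0.329)) = 0.5369/1.474 = 0.3643 m.
Re = ρVD_h/μ = 1.13·21.1·0.3643/1.96e-05 = 4.431e+05.
ε/D_h = 0.00015/0.3643 = 0.000412; Haaland gives 1/√f = -1.8 log₁₀[4.09e-05+1.56e-05] = 7.647, so f = 0.0171.
ΔP = f(L/D_h)(ρV²/2) = 0.0171·40.6/0.3643·251.5 = 479.5 Pa.

ΔP ≈ 479 Pa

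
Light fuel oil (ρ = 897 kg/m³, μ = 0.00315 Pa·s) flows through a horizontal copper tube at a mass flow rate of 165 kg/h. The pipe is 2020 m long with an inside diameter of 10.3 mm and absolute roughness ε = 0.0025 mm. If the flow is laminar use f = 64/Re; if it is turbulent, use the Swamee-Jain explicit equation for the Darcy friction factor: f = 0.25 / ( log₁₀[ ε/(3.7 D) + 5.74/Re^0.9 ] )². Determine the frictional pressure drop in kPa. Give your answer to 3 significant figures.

ṁ = 165 kg/h = 165/3600 = 0.04583 kg/s.
A = πD²/4 = π(0.0103)²/4 = 8.332e-05 m²; mean velocity V = ṁ/(ρA) = 0.04583/(897 · 8.332e-05) = 0.6132 m/s.
Reynolds number Re = ρVD/μ = 897 · 0.6132 · 0.0103 / 0.00315 = 1799.
Re < 2300 → laminar flow, so f = 64/Re = 64/1799 = 0.03558 (the turbulent correlation is not needed).
Darcy-Weisbach: ΔP = f(L/D)(ρV²/2) = 0.03558·(2020/0.0103)·(897·0.6132²/2) = 0.03558·1.961e+05·168.7 = 1.177e+06 Pa.
ΔP = 1.177e+06 Pa = 1180 kPa.

ΔP ≈ 1180 kPa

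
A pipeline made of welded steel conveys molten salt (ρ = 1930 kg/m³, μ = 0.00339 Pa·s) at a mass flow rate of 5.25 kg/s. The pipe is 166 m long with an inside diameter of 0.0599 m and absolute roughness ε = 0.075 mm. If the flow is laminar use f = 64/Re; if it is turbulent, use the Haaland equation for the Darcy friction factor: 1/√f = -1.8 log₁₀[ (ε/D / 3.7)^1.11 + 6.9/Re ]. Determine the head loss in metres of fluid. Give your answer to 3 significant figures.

h_f ≈ 3.40 m

A = πD²/4 = π(0.0599)²/4 = 0.002818 m²; mean velocity V = ṁ/(ρA) = 5.25/(1930 · 0.002818) = 0.9653 m/s.
Reynolds number Re = ρVD/μ = 1930 · 0.9653 · 0.0599 / 0.00339 = 3.292e+04.
Re > 4000 → turbulent. Relative roughness ε/D = 7.5e-05/0.0599 = 0.00125. Haaland: 1/√f = -1.8 log₁₀[(0.00125/3.7)^1.11 + 6.9/3.292e+04] = -1.8 log₁₀[0.00014 + 0.00021] = 6.22, so f = 0.02584.
Darcy-Weisbach: ΔP = f(L/D)(ρV²/2) = 0.02584·(166/0.0599)·(1930·0.9653²/2) = 0.02584·2771·899.2 = 6.44e+04 Pa.
Head loss h_f = ΔP/(ρg) = 6.44e+04/(1930·9.81) = 3.40 m.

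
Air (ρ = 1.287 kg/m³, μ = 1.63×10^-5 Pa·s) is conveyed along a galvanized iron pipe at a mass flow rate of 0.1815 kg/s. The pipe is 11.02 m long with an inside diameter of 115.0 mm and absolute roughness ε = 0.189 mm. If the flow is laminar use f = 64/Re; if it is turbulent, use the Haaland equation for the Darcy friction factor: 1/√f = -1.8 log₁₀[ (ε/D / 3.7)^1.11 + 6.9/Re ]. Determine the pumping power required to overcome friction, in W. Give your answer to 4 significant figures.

A = πD²/4 = π(0.115)²/4 = 0.01039 m²; mean velocity V = ṁ/(ρA) = 0.1815/(1.287 · 0.01039) = 13.58 m/s.
Reynolds number Re = ρVD/μ = 1.287 · 13.58 · 0.115 / 1.63e-05 = 1.233e+05.
Re > 4000 → turbulent. Relative roughness ε/D = 0.000189/0.115 = 0.00164. Haaland: 1/√f = -1.8 log₁₀[(0.00164/3.7)^1.11 + 6.9/1.233e+05] = -1.8 log₁₀[0.00019 + 5.6e-05] = 6.496, so f = 0.0237.
Darcy-Weisbach: ΔP = f(L/D)(ρV²/2) = 0.0237·(11.02/0.115)·(1.287·13.58²/2) = 0.0237·95.83·118.6 = 269.4 Pa.
Q = ṁ/ρ = 0.1815/1.287 = 0.141 m³/s.
Pumping power P = QΔP = 0.141·269.4 = 37.985 W = 37.99 W.

P ≈ 37.99 W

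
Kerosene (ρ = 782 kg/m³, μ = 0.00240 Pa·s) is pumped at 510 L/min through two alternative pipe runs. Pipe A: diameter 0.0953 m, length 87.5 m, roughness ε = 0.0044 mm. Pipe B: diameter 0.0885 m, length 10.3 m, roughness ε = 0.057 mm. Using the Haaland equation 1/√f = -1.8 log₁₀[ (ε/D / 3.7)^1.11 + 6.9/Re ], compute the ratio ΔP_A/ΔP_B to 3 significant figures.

Pipe A: V = Q/A = 0.0085/0.007133 = 1.192 m/s; Re = 3.7e+04; ε/D = 4.62e-05; Haaland → f = 0.02229; ΔP_A = f(L/D)(ρV²/2) = 1.136e+04 Pa.
Pipe B: V = Q/A = 0.0085/0.006151 = 1.382 m/s; Re = 3.985e+04; ε/D = 0.000644; Haaland → f = 0.02356; ΔP_B = f(L/D)(ρV²/2) = 2047 Pa.
ΔP_A/ΔP_B = 1.136e+04/2047 = 5.55.

ΔP_A/ΔP_B ≈ 5.55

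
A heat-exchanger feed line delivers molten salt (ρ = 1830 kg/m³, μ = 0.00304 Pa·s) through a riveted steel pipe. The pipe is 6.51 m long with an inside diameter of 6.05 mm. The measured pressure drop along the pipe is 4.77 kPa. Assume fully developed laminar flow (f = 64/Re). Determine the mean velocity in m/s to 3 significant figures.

V ≈ 0.276 m/s

For laminar flow, f = 64/Re with Re = ρVD/μ, so Darcy-Weisbach reduces to ΔP = 32μLV/D². Solving for V: V = ΔP·D²/(32μL) = 4770·(0.00605)²/(32·0.00304·6.51) = 0.2757 m/s.
Check: Re = ρVD/μ = 1830·0.2757·0.00605/0.00304 = 1004 < 2300, so the laminar assumption holds.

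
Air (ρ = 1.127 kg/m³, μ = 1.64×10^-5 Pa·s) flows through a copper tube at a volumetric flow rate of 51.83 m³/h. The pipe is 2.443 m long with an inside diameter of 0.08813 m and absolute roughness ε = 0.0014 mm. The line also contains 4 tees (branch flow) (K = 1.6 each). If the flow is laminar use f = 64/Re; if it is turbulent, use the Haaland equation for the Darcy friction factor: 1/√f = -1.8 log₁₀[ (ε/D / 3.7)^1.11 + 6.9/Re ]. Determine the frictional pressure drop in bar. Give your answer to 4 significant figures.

Q = 51.83 m³/h = 51.83/3600 = 0.0144 m³/s.
Cross-sectional area A = πD²/4 = π(0.08813)²/4 = 0.0061 m²; mean velocity V = Q/A = 0.0144/0.0061 = 2.36 m/s.
Reynolds number Re = ρVD/μ = 1.127 · 2.36 · 0.08813 / 1.64e-05 = 1.429e+04.
Re > 4000 → turbulent. Relative roughness ε/D = 1.4e-06/0.08813 = 1.59e-05. Haaland: 1/√f = -1.8 log₁₀[(1.59e-05/3.7)^1.11 + 6.9/1.429e+04] = -1.8 log₁₀[1.1e-06 + 0.000483] = 5.968, so f = 0.02808.
Total minor-loss coefficient ΣK = 4·1.6 = 6.4.
ΔP = [f·L/D + ΣK]·(ρV²/2) = [0.02808·2.443/0.08813 + 6.4]·(1.127·2.36²/2) = [0.7784 + 6.4]·3.139 = 22.53 Pa.
ΔP = 22.53 Pa = 2.253×10^-4 bar.

ΔP ≈ 2.253×10^-4 bar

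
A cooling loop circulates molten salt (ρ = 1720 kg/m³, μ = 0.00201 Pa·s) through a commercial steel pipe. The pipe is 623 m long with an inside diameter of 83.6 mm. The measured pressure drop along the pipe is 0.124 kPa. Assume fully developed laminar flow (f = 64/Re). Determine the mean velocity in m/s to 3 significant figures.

V ≈ 0.0216 m/s

For laminar flow, f = 64/Re with Re = ρVD/μ, so Darcy-Weisbach reduces to ΔP = 32μLV/D². Solving for V: V = ΔP·D²/(32μL) = 124·(0.0836)²/(32·0.00201·623) = 0.02163 m/s.
Check: Re = ρVD/μ = 1720·0.02163·0.0836/0.00201 = 1547 < 2300, so the laminar assumption holds.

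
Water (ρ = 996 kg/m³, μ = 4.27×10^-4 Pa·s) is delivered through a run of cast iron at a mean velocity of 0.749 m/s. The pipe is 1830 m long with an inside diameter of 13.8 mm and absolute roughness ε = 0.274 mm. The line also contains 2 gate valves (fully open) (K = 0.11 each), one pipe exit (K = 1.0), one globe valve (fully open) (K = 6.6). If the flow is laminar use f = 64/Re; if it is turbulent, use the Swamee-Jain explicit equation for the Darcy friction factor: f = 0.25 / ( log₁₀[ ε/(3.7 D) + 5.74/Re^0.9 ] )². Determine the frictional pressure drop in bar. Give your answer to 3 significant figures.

Reynolds number Re = ρVD/μ = 996 · 0.749 · 0.0138 / 0.000427 = 2.411e+04.
Re > 4000 → turbulent. Relative roughness ε/D = 0.000274/0.0138 = 0.0199. Swamee-Jain: f = 0.25/(log₁₀[0.0199/3.7 + 5.74/2.411e+04^0.9])² = 0.25/(log₁₀[0.00537 + 0.000653])² = 0.25/(-2.22)² = 0.05071.
Total minor-loss coefficient ΣK = 2·0.11 + 1·1 + 1·6.6 = 7.82.
ΔP = [f·L/D + ΣK]·(ρV²/2) = [0.05071·1830/0.0138 + 7.82]·(996·0.749²/2) = [6724 + 7.82]·279.4 = 1.881e+06 Pa.
ΔP = 1.881e+06 Pa = 18.8 bar.

ΔP ≈ 18.8 bar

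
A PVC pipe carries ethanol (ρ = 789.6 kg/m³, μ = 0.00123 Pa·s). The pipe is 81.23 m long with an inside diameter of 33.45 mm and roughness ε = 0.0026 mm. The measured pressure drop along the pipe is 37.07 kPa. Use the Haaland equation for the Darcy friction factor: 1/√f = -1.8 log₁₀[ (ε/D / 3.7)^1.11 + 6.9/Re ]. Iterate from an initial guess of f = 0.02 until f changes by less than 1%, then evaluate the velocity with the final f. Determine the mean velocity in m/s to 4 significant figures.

Rearranging Darcy-Weisbach: V = √(2·ΔP·D/(f·L·ρ)). With ε/D = 2.6e-06/0.03345 = 7.77e-05, iterate starting from f = 0.02:
  f = 0.02 → V = √(2·3.707e+04·0.03345/(0.02·81.23·789.6)) = 1.39 m/s; Re = ρVD/μ = 2.986e+04; f → 0.0235
  f = 0.0235 → V = 1.283 m/s; Re = 2.755e+04; f → 0.02395
  f = 0.02395 → V = 1.271 m/s; Re = 2.729e+04; f → 0.024
Converged (Δf/f < 1%). With the final f = 0.024: V = √(2·3.707e+04·0.03345/(0.024·81.23·789.6)) = 1.269 m/s.

V ≈ 1.269 m/s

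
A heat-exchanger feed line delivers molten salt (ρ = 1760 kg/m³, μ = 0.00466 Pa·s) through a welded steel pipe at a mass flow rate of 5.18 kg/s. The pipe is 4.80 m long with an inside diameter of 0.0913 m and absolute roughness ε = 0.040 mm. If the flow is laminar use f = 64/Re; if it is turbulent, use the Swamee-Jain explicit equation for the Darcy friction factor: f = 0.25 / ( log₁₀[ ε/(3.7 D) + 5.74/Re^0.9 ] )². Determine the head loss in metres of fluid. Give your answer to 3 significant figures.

A = πD²/4 = π(0.0913)²/4 = 0.006547 m²; mean velocity V = ṁ/(ρA) = 5.18/(1760 · 0.006547) = 0.4496 m/s.
Reynolds number Re = ρVD/μ = 1760 · 0.4496 · 0.0913 / 0.00466 = 1.55e+04.
Re > 4000 → turbulent. Relative roughness ε/D = 4e-05/0.0913 = 0.000438. Swamee-Jain: f = 0.25/(log₁₀[0.000438/3.7 + 5.74/1.55e+04^0.9])² = 0.25/(log₁₀[0.000118 + 0.000972])² = 0.25/(-2.962)² = 0.02849.
Darcy-Weisbach: ΔP = f(L/D)(ρV²/2) = 0.02849·(4.8/0.0913)·(1760·0.4496²/2) = 0.02849·52.57·177.9 = 266.3 Pa.
Head loss h_f = ΔP/(ρg) = 266.3/(1760·9.81) = 0.0154 m.

h_f ≈ 0.0154 m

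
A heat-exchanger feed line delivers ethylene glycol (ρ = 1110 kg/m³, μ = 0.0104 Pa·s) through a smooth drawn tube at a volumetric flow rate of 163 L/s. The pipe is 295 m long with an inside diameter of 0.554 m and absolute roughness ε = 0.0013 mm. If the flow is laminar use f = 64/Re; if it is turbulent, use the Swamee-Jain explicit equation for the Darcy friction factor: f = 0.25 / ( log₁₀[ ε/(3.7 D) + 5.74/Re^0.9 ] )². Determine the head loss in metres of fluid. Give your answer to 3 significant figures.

Q = 163 L/s = 163/1000 = 0.163 m³/s.
Cross-sectional area A = πD²/4 = π(0.554)²/4 = 0.2411 m²; mean velocity V = Q/A = 0.163/0.2411 = 0.6762 m/s.
Reynolds number Re = ρVD/μ = 1110 · 0.6762 · 0.554 / 0.0104 = 3.998e+04.
Re > 4000 → turbulent. Relative roughness ε/D = 1.3e-06/0.554 = 2.35e-06. Swamee-Jain: f = 0.25/(log₁₀[2.35e-06/3.7 + 5.74/3.998e+04^0.9])² = 0.25/(log₁₀[6.34e-07 + 0.000414])² = 0.25/(-3.382)² = 0.02186.
Darcy-Weisbach: ΔP = f(L/D)(ρV²/2) = 0.02186·(295/0.554)·(1110·0.6762²/2) = 0.02186·532.5·253.8 = 2953 Pa.
Head loss h_f = ΔP/(ρg) = 2953/(1110·9.81) = 0.271 m.

h_f ≈ 0.271 m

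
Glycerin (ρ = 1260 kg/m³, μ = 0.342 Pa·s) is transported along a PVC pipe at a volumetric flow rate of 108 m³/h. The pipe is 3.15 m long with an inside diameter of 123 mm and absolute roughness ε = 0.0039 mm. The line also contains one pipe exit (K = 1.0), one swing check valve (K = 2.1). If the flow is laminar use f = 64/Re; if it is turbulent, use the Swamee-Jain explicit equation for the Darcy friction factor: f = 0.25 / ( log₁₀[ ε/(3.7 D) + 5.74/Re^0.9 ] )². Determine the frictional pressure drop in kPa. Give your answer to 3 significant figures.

Q = 108 m³/h = 108/3600 = 0.03 m³/s.
Cross-sectional area A = πD²/4 = π(0.123)²/4 = 0.01188 m²; mean velocity V = Q/A = 0.03/0.01188 = 2.525 m/s.
Reynolds number Re = ρVD/μ = 1260 · 2.525 · 0.123 / 0.342 = 1144.
Re < 2300 → laminar flow, so f = 64/Re = 64/1144 = 0.05594 (the turbulent correlation is not needed).
Total minor-loss coefficient ΣK = 1·1 + 1·2.1 = 3.1.
ΔP = [f·L/D + ΣK]·(ρV²/2) = [0.05594·3.15/0.123 + 3.1]·(1260·2.525²/2) = [1.433 + 3.1]·4016 = 1.82e+04 Pa.
ΔP = 1.82e+04 Pa = 18.2 kPa.

ΔP ≈ 18.2 kPa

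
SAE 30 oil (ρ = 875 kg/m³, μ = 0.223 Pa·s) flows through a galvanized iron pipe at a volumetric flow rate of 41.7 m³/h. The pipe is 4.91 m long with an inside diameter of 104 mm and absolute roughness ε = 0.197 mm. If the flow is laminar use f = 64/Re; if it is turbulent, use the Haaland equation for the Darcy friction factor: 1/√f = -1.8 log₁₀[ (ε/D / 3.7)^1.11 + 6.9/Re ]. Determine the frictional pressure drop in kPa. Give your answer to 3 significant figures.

ΔP ≈ 4.42 kPa

Q = 41.7 m³/h = 41.7/3600 = 0.01158 m³/s.
Cross-sectional area A = πD²/4 = π(0.104)²/4 = 0.008495 m²; mean velocity V = Q/A = 0.01158/0.008495 = 1.364 m/s.
Reynolds number Re = ρVD/μ = 875 · 1.364 · 0.104 / 0.223 = 556.4.
Re < 2300 → laminar flow, so f = 64/Re = 64/556.4 = 0.115 (the turbulent correlation is not needed).
Darcy-Weisbach: ΔP = f(L/D)(ρV²/2) = 0.115·(4.91/0.104)·(875·1.364²/2) = 0.115·47.21·813.5 = 4417 Pa.
ΔP = 4417 Pa = 4.42 kPa.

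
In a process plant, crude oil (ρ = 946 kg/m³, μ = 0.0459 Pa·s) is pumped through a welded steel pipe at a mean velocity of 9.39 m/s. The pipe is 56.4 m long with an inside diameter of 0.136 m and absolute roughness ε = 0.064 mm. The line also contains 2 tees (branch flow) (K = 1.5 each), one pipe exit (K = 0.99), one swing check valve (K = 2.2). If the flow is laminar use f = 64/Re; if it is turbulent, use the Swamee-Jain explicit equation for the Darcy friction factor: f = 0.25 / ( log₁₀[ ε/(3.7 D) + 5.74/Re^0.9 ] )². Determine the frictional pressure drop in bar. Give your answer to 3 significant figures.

Reynolds number Re = ρVD/μ = 946 · 9.39 · 0.136 / 0.0459 = 2.632e+04.
Re > 4000 → turbulent. Relative roughness ε/D = 6.4e-05/0.136 = 0.000471. Swamee-Jain: f = 0.25/(log₁₀[0.000471/3.7 + 5.74/2.632e+04^0.9])² = 0.25/(log₁₀[0.000127 + 0.000603])² = 0.25/(-3.136)² = 0.02542.
Total minor-loss coefficient ΣK = 2·1.5 + 1·0.99 + 1·2.2 = 6.19.
ΔP = [f·L/D + ΣK]·(ρV²/2) = [0.02542·56.4/0.136 + 6.19]·(946·9.39²/2) = [10.54 + 6.19]·4.171e+04 = 6.977e+05 Pa.
ΔP = 6.977e+05 Pa = 6.98 bar.

ΔP ≈ 6.98 bar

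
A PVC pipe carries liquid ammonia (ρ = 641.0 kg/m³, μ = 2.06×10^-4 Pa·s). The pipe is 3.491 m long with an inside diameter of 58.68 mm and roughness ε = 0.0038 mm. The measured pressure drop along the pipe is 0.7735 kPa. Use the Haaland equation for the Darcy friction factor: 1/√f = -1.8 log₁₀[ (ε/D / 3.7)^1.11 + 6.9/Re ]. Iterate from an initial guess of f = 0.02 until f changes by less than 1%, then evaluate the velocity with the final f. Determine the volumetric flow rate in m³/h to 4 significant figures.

Q ≈ 16.06 m³/h

Rearranging Darcy-Weisbach: V = √(2·ΔP·D/(f·L·ρ)). With ε/D = 3.8e-06/0.05868 = 6.48e-05, iterate starting from f = 0.02:
  f = 0.02 → V = √(2·773.5·0.05868/(0.02·3.491·641)) = 1.424 m/s; Re = ρVD/μ = 2.6e+05; f → 0.01526
  f = 0.01526 → V = 1.631 m/s; Re = 2.977e+05; f → 0.01493
  f = 0.01493 → V = 1.648 m/s; Re = 3.01e+05; f → 0.01491
Converged (Δf/f < 1%). With the final f = 0.01491: V = √(2·773.5·0.05868/(0.01491·3.491·641)) = 1.65 m/s.
Q = V·A = 1.65·(π/4·0.05868²) = 0.004461 m³/s = 16.06 m³/h.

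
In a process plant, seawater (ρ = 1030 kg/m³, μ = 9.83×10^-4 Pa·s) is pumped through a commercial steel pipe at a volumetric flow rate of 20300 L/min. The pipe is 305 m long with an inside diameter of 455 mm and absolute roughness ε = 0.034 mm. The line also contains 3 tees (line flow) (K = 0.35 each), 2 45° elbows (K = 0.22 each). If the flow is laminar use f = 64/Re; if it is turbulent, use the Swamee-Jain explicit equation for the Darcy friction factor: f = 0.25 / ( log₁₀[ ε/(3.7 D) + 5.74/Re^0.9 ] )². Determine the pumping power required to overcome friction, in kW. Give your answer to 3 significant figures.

Q = 20300 L/min = 20300/60000 = 0.3383 m³/s.
Cross-sectional area A = πD²/4 = π(0.455)²/4 = 0.1626 m²; mean velocity V = Q/A = 0.3383/0.1626 = 2.081 m/s.
Reynolds number Re = ρVD/μ = 1030 · 2.081 · 0.455 / 0.000983 = 9.92e+05.
Re > 4000 → turbulent. Relative roughness ε/D = 3.4e-05/0.455 = 7.47e-05. Swamee-Jain: f = 0.25/(log₁₀[7.47e-05/3.7 + 5.74/9.92e+05^0.9])² = 0.25/(log₁₀[2.02e-05 + 2.3e-05])² = 0.25/(-4.364)² = 0.01312.
Total minor-loss coefficient ΣK = 3·0.35 + 2·0.22 = 1.49.
ΔP = [f·L/D + ΣK]·(ρV²/2) = [0.01312·305/0.455 + 1.49]·(1030·2.081²/2) = [8.798 + 1.49]·2230 = 2.294e+04 Pa.
Pumping power P = QΔP = 0.3383·2.294e+04 = 7761 W = 7.76 kW.

P ≈ 7.76 kW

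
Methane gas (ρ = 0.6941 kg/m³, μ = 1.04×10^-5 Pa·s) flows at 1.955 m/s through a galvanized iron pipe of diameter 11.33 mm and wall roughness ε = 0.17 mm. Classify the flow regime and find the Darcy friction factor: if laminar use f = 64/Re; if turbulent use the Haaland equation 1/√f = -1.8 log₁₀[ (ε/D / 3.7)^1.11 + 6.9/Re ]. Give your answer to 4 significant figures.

Re = ρVD/μ = 0.6941·1.955·0.01133/1.04e-05 = 1478.
Re < 2300 → laminar, so f = 64/Re = 0.04329 (roughness is irrelevant in laminar flow).

f ≈ 0.04329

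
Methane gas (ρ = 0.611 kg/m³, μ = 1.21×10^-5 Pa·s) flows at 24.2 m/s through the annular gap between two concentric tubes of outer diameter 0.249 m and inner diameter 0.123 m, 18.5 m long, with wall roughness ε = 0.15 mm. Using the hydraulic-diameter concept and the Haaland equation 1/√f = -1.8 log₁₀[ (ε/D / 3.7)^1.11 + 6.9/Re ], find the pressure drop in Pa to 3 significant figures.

Hydraulic diameter D_h = 4A/P = D_o - D_i = 0.249 - 0.123 = 0.126 m.
Re = ρVD_h/μ = 0.611·24.2·0.126/1.21e-05 = 1.54e+05.
ε/D_h = 0.00015/0.126 = 0.00119; Haaland gives 1/√f = -1.8 log₁₀[0.000133+4.48e-05] = 6.751, so f = 0.02194.
ΔP = f(L/D_h)(ρV²/2) = 0.02194·18.5/0.126·178.9 = 576.4 Pa.

ΔP ≈ 576 Pa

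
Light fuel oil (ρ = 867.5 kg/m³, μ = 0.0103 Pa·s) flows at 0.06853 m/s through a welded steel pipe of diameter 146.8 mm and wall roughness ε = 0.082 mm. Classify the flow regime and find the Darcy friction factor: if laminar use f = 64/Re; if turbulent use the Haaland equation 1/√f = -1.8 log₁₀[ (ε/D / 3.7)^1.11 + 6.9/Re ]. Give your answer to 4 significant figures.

f ≈ 0.07553

Re = ρVD/μ = 867.5·0.06853·0.1468/0.0103 = 847.3.
Re < 2300 → laminar, so f = 64/Re = 0.07553 (roughness is irrelevant in laminar flow).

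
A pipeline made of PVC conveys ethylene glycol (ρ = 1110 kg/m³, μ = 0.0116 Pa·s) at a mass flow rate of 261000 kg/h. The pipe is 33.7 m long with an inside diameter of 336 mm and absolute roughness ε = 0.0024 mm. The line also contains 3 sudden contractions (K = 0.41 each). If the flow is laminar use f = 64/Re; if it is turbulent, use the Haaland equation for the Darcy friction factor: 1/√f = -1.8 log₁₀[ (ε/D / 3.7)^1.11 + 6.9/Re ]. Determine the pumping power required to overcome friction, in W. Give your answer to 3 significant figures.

P ≈ 72.9 W

ṁ = 261000 kg/h = 261000/3600 = 72.5 kg/s.
A = πD²/4 = π(0.336)²/4 = 0.08867 m²; mean velocity V = ṁ/(ρA) = 72.5/(1110 · 0.08867) = 0.7366 m/s.
Reynolds number Re = ρVD/μ = 1110 · 0.7366 · 0.336 / 0.0116 = 2.368e+04.
Re > 4000 → turbulent. Relative roughness ε/D = 2.4e-06/0.336 = 7.14e-06. Haaland: 1/√f = -1.8 log₁₀[(7.14e-06/3.7)^1.11 + 6.9/2.368e+04] = -1.8 log₁₀[4.54e-07 + 0.000291] = 6.363, so f = 0.0247.
Total minor-loss coefficient ΣK = 3·0.41 = 1.23.
ΔP = [f·L/D + ΣK]·(ρV²/2) = [0.0247·33.7/0.336 + 1.23]·(1110·0.7366²/2) = [2.477 + 1.23]·301.2 = 1116 Pa.
Q = ṁ/ρ = 72.5/1110 = 0.06532 m³/s.
Pumping power P = QΔP = 0.06532·1116 = 72.92 W = 72.9 W.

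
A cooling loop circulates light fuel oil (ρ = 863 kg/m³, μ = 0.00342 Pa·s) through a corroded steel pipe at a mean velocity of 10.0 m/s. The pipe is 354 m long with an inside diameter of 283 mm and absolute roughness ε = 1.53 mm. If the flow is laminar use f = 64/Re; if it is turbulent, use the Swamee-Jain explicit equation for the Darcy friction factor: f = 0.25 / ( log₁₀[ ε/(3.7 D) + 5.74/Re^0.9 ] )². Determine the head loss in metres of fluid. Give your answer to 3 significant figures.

Reynolds number Re = ρVD/μ = 863 · 10 · 0.283 / 0.00342 = 7.141e+05.
Re > 4000 → turbulent. Relative roughness ε/D = 0.00153/0.283 = 0.00541. Swamee-Jain: f = 0.25/(log₁₀[0.00541/3.7 + 5.74/7.141e+05^0.9])² = 0.25/(log₁₀[0.00146 + 3.09e-05])² = 0.25/(-2.826)² = 0.0313.
Darcy-Weisbach: ΔP = f(L/D)(ρV²/2) = 0.0313·(354/0.283)·(863·10²/2) = 0.0313·1251·4.315e+04 = 1.689e+06 Pa.
Head loss h_f = ΔP/(ρg) = 1.689e+06/(863·9.81) = 200 m.

h_f ≈ 200 m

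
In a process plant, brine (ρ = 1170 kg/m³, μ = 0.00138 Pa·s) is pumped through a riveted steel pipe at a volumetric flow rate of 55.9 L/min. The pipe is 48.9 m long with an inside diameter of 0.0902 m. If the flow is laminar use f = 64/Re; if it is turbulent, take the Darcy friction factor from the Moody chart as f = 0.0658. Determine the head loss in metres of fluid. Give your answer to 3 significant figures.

h_f ≈ 0.0386 m

Q = 55.9 L/min = 55.9/60000 = 0.0009317 m³/s.
Cross-sectional area A = πD²/4 = π(0.0902)²/4 = 0.00639 m²; mean velocity V = Q/A = 0.0009317/0.00639 = 0.1458 m/s.
Reynolds number Re = ρVD/μ = 1170 · 0.1458 · 0.0902 / 0.00138 = 1.115e+04.
Re > 4000 → turbulent; use the Moody-chart value f = 0.0658.
Darcy-Weisbach: ΔP = f(L/D)(ρV²/2) = 0.0658·(48.9/0.0902)·(1170·0.1458²/2) = 0.0658·542.1·12.44 = 443.6 Pa.
Head loss h_f = ΔP/(ρg) = 443.6/(1170·9.81) = 0.0386 m.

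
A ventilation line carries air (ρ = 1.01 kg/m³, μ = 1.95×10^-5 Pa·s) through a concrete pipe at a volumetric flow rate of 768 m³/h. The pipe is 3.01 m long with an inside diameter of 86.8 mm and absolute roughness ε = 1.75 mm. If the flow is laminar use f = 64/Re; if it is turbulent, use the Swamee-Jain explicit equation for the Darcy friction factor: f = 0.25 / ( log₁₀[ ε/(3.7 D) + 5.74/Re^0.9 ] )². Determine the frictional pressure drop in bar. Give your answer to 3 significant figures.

Q = 768 m³/h = 768/3600 = 0.2133 m³/s.
Cross-sectional area A = πD²/4 = π(0.0868)²/4 = 0.005917 m²; mean velocity V = Q/A = 0.2133/0.005917 = 36.05 m/s.
Reynolds number Re = ρVD/μ = 1.01 · 36.05 · 0.0868 / 1.95e-05 = 1.621e+05.
Re > 4000 → turbulent. Relative roughness ε/D = 0.00175/0.0868 = 0.0202. Swamee-Jain: f = 0.25/(log₁₀[0.0202/3.7 + 5.74/1.621e+05^0.9])² = 0.25/(log₁₀[0.00545 + 0.000118])² = 0.25/(-2.254)² = 0.04919.
Darcy-Weisbach: ΔP = f(L/D)(ρV²/2) = 0.04919·(3.01/0.0868)·(1.01·36.05²/2) = 0.04919·34.68·656.4 = 1120 Pa.
ΔP = 1120 Pa = 0.0112 bar.

ΔP ≈ 0.0112 bar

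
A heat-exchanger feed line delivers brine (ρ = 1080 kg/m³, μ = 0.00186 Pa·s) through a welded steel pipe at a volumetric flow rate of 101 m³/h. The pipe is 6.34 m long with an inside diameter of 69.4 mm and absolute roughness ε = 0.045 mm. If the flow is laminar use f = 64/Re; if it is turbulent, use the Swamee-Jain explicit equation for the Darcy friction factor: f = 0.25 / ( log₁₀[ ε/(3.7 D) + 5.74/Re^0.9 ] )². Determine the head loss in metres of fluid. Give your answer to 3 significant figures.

h_f ≈ 4.90 m

Q = 101 m³/h = 101/3600 = 0.02806 m³/s.
Cross-sectional area A = πD²/4 = π(0.0694)²/4 = 0.003783 m²; mean velocity V = Q/A = 0.02806/0.003783 = 7.417 m/s.
Reynolds number Re = ρVD/μ = 1080 · 7.417 · 0.0694 / 0.00186 = 2.989e+05.
Re > 4000 → turbulent. Relative roughness ε/D = 4.5e-05/0.0694 = 0.000648. Swamee-Jain: f = 0.25/(log₁₀[0.000648/3.7 + 5.74/2.989e+05^0.9])² = 0.25/(log₁₀[0.000175 + 6.78e-05])² = 0.25/(-3.614)² = 0.01914.
Darcy-Weisbach: ΔP = f(L/D)(ρV²/2) = 0.01914·(6.34/0.0694)·(1080·7.417²/2) = 0.01914·91.35·2.97e+04 = 5.193e+04 Pa.
Head loss h_f = ΔP/(ρg) = 5.193e+04/(1080·9.81) = 4.90 m.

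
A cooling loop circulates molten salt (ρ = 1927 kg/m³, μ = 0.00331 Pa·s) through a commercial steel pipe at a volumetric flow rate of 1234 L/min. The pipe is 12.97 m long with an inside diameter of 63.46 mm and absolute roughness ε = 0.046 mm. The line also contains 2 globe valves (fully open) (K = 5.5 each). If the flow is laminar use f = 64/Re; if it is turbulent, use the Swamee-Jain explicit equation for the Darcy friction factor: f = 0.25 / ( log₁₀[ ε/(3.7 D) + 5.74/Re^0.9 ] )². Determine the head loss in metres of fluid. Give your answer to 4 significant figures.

Q = 1234 L/min = 1234/60000 = 0.02057 m³/s.
Cross-sectional area A = πD²/4 = π(0.06346)²/4 = 0.003163 m²; mean velocity V = Q/A = 0.02057/0.003163 = 6.502 m/s.
Reynolds number Re = ρVD/μ = 1927 · 6.502 · 0.06346 / 0.00331 = 2.402e+05.
Re > 4000 → turbulent. Relative roughness ε/D = 4.6e-05/0.06346 = 0.000725. Swamee-Jain: f = 0.25/(log₁₀[0.000725/3.7 + 5.74/2.402e+05^0.9])² = 0.25/(log₁₀[0.000196 + 8.25e-05])² = 0.25/(-3.555)² = 0.01978.
Total minor-loss coefficient ΣK = 2·5.5 = 11.
ΔP = [f·L/D + ΣK]·(ρV²/2) = [0.01978·12.97/0.06346 + 11]·(1927·6.502²/2) = [4.042 + 11]·4.074e+04 = 6.128e+05 Pa.
Head loss h_f = ΔP/(ρg) = 6.128e+05/(1927·9.81) = 32.42 m.

h_f ≈ 32.42 m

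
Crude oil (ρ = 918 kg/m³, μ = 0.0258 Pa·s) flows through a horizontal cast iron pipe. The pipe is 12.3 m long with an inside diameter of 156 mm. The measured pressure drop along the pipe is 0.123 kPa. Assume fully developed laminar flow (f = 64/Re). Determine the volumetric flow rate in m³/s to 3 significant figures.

Q ≈ 0.00563 m³/s

For laminar flow, f = 64/Re with Re = ρVD/μ, so Darcy-Weisbach reduces to ΔP = 32μLV/D². Solving for V: V = ΔP·D²/(32μL) = 123·(0.156)²/(32·0.0258·12.3) = 0.2948 m/s.
Check: Re = ρVD/μ = 918·0.2948·0.156/0.0258 = 1636 < 2300, so the laminar assumption holds.
Q = V·A = 0.2948·(π/4·0.156²) = 0.005634 m³/s = 0.00563 m³/s.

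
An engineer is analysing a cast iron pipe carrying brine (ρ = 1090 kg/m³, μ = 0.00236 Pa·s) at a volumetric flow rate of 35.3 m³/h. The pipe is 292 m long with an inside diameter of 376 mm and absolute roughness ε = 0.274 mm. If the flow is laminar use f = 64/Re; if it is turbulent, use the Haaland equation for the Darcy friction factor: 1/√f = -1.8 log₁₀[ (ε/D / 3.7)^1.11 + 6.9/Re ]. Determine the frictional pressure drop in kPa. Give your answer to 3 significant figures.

Q = 35.3 m³/h = 35.3/3600 = 0.009806 m³/s.
Cross-sectional area A = πD²/4 = π(0.376)²/4 = 0.111 m²; mean velocity V = Q/A = 0.009806/0.111 = 0.08831 m/s.
Reynolds number Re = ρVD/μ = 1090 · 0.08831 · 0.376 / 0.00236 = 1.534e+04.
Re > 4000 → turbulent. Relative roughness ε/D = 0.000274/0.376 = 0.000729. Haaland: 1/√f = -1.8 log₁₀[(0.000729/3.7)^1.11 + 6.9/1.534e+04] = -1.8 log₁₀[7.7e-05 + 0.00045] = 5.901, so f = 0.02872.
Darcy-Weisbach: ΔP = f(L/D)(ρV²/2) = 0.02872·(292/0.376)·(1090·0.08831²/2) = 0.02872·776.6·4.25 = 94.79 Pa.
ΔP = 94.79 Pa = 0.0948 kPa.

ΔP ≈ 0.0948 kPa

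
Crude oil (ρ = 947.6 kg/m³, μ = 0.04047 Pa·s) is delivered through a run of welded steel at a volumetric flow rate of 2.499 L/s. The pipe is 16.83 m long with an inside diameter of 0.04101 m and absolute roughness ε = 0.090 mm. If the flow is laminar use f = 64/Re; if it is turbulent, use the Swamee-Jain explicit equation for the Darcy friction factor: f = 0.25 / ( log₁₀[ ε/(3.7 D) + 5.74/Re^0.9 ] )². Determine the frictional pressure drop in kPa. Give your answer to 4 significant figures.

ΔP ≈ 24.52 kPa

Q = 2.499 L/s = 2.499/1000 = 0.002499 m³/s.
Cross-sectional area A = πD²/4 = π(0.04101)²/4 = 0.001321 m²; mean velocity V = Q/A = 0.002499/0.001321 = 1.892 m/s.
Reynolds number Re = ρVD/μ = 947.6 · 1.892 · 0.04101 / 0.0405 = 1817.
Re < 2300 → laminar flow, so f = 64/Re = 64/1817 = 0.03523 (the turbulent correlation is not needed).
Darcy-Weisbach: ΔP = f(L/D)(ρV²/2) = 0.03523·(16.83/0.04101)·(947.6·1.892²/2) = 0.03523·410.4·1696 = 2.452e+04 Pa.
ΔP = 2.452e+04 Pa = 24.52 kPa.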